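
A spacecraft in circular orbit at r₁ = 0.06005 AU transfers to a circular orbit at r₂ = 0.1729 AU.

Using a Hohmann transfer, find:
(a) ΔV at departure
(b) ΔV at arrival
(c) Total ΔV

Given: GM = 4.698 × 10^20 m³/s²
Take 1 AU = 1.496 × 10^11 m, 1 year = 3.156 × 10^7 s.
r₁ = 0.06005 AU = 8.98348 × 10^9 m
r₂ = 0.1729 AU = 2.58658 × 10^10 m
GM = 4.698 × 10^20 m³/s²
Transfer ellipse: a_t = (r₁ + r₂)/2 = 1.74247 × 10^10 m
Circular speed at r₁: v₁ = √(GM/r₁) = 228683 m/s
Transfer speed at r₁ (periapsis): v₁ₜ = √(GM(2/r₁ − 1/a_t)) = 278622 m/s
(a) ΔV₁ = v₁ₜ − v₁ = 49938.8 m/s ≈ 10.54 AU/year
Circular speed at r₂: v₂ = √(GM/r₂) = 134770 m/s
Transfer speed at r₂ (apoapsis): v₂ₜ = √(GM(2/r₂ − 1/a_t)) = 96768.4 m/s
(b) ΔV₂ = v₂ − v₂ₜ = 38001.6 m/s ≈ 8.017 AU/year
(c) ΔV_total = ΔV₁ + ΔV₂ = 87940.4 m/s ≈ 18.55 AU/year

Final answer:
(a) ΔV₁ = 10.54 AU/year
(b) ΔV₂ = 8.017 AU/year
(c) ΔV_total = 18.55 AU/year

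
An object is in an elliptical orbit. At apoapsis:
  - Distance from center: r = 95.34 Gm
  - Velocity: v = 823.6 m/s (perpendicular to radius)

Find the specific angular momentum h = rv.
r = 95.34 Gm = 9.534 × 10^10 m
v = 823.6 m/s
h = rv = 9.534 × 10^10 × 823.6 = 7.8522 × 10^13 m²/s ≈ 7.852 × 10^13 m²/s

Final answer: h = 7.852 × 10^13 m²/s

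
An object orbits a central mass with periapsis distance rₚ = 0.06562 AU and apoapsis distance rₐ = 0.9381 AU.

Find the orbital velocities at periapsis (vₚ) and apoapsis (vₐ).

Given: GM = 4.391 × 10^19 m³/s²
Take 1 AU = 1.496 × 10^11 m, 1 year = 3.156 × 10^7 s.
rₚ = 0.06562 AU = 9.81675 × 10^9 m
rₐ = 0.9381 AU = 1.4034 × 10^11 m
GM = 4.391 × 10^19 m³/s²
a = (rₚ + rₐ)/2 = 7.50783 × 10^10 m
Vis-viva: v² = GM (2/r − 1/a)
vₚ² = 4.391 × 10^19 × (2.03733 × 10^-10 − 1.33194 × 10^-11) = 8.36108 × 10^9 m²/s²
vₚ = 91438.9 m/s ≈ 19.29 AU/year
vₐ² = 4.391 × 10^19 × (1.42511 × 10^-11 − 1.33194 × 10^-11) = 4.09106 × 10^7 m²/s²
vₐ = 6396.14 m/s ≈ 1.349 AU/year

Final answer: vₚ = 19.29 AU/year, vₐ = 1.349 AU/year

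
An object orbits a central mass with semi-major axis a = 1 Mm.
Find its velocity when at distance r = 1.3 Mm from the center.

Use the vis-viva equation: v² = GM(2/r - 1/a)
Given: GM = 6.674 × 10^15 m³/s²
a = 1 Mm = 1 × 10^6 m
r = 1.3 Mm = 1.3 × 10^6 m
GM = 6.674 × 10^15 m³/s²
2/r − 1/a = 1.53846 × 10^-6 − 1 × 10^-6 = 5.38462 × 10^-7 m⁻¹
v² = GM (2/r − 1/a) = 3.59369 × 10^9 m²/s²
v = 59947.4 m/s ≈ 59.95 km/s

Final answer: 59.95 km/s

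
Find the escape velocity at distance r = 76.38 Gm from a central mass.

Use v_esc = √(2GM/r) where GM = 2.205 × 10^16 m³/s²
r = 76.38 Gm = 7.638 × 10^10 m
GM = 2.205 × 10^16 m³/s²
2GM/r = 2 × (2.205 × 10^16) / (7.638 × 10^10) = 577376 m²/s²
v_esc = √(2GM/r) = 759.853 m/s ≈ 759.9 m/s

Final answer: 759.9 m/s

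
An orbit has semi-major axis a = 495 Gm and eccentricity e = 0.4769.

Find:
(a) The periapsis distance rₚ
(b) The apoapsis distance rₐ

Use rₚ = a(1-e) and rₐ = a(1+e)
a = 495 Gm = 4.95 × 10^11 m
e = 0.4769:  1 − e = 0.5231,  1 + e = 1.4769
(a) rₚ = a(1 − e) = 4.95 × 10^11 m × 0.5231 = 2.58934 × 10^11 m ≈ 258.9 Gm
(b) rₐ = a(1 + e) = 4.95 × 10^11 m × 1.4769 = 7.31066 × 10^11 m ≈ 731.1 Gm

Final answer:
(a) rₚ = 258.9 Gm
(b) rₐ = 731.1 Gm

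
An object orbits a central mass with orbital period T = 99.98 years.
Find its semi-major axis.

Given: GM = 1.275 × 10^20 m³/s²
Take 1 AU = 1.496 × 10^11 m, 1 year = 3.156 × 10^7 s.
T = 99.98 years = 3.15537 × 10^9 s
GM = 1.275 × 10^20 m³/s²
Kepler's third law: a³ = GM T² / (4π²)
T² = 9.95635 × 10^18 s²
a³ = (1.275 × 10^20) × (9.95635 × 10^18) / (4π²) = 3.21552 × 10^37 m³
a = (a³)^(1/3) = 3.17993 × 10^12 m ≈ 21.26 AU

Final answer: 21.26 AU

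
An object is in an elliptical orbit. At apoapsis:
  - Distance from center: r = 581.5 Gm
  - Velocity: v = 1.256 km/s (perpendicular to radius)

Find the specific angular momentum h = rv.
r = 581.5 Gm = 5.815 × 10^11 m
v = 1.256 km/s = 1256 m/s
h = rv = 5.815 × 10^11 × 1256 = 7.30364 × 10^14 m²/s ≈ 7.304 × 10^14 m²/s

Final answer: h = 7.304 × 10^14 m²/s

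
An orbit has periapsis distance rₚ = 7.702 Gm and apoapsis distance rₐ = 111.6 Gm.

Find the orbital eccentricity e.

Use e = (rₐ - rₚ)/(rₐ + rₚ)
rₚ = 7.702 Gm = 7.702 × 10^9 m
rₐ = 111.6 Gm = 1.116 × 10^11 m
rₐ − rₚ = 1.03898 × 10^11 m
rₐ + rₚ = 1.19302 × 10^11 m
e = (rₐ − rₚ)/(rₐ + rₚ) = 0.870882

Final answer: e = 0.8709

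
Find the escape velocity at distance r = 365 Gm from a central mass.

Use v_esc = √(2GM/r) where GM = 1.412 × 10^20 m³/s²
r = 365 Gm = 3.65 × 10^11 m
GM = 1.412 × 10^20 m³/s²
2GM/r = 2 × (1.412 × 10^20) / (3.65 × 10^11) = 7.73699 × 10^8 m²/s²
v_esc = √(2GM/r) = 27815.4 m/s ≈ 27.82 km/s

Final answer: 27.82 km/s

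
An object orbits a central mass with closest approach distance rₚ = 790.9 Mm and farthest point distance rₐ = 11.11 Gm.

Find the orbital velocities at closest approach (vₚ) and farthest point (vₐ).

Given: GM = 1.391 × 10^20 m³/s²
rₚ = 790.9 Mm = 7.909 × 10^8 m
rₐ = 11.11 Gm = 1.111 × 10^10 m
GM = 1.391 × 10^20 m³/s²
a = (rₚ + rₐ)/2 = 5.95045 × 10^9 m
Vis-viva: v² = GM (2/r − 1/a)
vₚ² = 1.391 × 10^20 × (2.52876 × 10^-9 − 1.68055 × 10^-10) = 3.28375 × 10^11 m²/s²
vₚ = 573040 m/s ≈ 573 km/s
vₐ² = 1.391 × 10^20 × (1.80018 × 10^-10 − 1.68055 × 10^-10) = 1.66412 × 10^9 m²/s²
vₐ = 40793.6 m/s ≈ 40.79 km/s

Final answer: vₚ = 573 km/s, vₐ = 40.79 km/s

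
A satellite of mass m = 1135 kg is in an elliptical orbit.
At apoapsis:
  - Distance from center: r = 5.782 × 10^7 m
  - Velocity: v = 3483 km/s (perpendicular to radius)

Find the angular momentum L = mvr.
r = 5.782 × 10^7 m
v = 3483 km/s = 3.483 × 10^6 m/s
vr = 3.483 × 10^6 × 5.782 × 10^7 = 2.01387 × 10^14 m²/s
L = m × vr = 1135 × 2.01387 × 10^14 = 2.28574 × 10^17 kg·m²/s ≈ 2.286 × 10^17 kg·m²/s

Final answer: L = 2.286 × 10^17 kg·m²/s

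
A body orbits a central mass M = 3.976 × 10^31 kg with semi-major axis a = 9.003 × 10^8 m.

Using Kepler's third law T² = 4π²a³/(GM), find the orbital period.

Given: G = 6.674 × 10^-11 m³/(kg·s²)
M = 3.976 × 10^31 kg
GM = G × M = 6.674 × 10^-11 × 3.976 × 10^31 = 2.65358 × 10^21 m³/s²
a = 9.003 × 10^8 m
a³ = 7.29729 × 10^26 m³
T = 2π √(a³/GM) = 2π √((7.29729 × 10^26) / (2.65358 × 10^21)) = 2π × 524.402 s
T = 3294.92 s ≈ 54.92 minutes

Final answer: 54.92 minutes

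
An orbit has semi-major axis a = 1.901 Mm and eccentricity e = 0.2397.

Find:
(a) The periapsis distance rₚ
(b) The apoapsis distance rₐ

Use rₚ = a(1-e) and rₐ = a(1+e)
a = 1.901 Mm = 1.901 × 10^6 m
e = 0.2397:  1 − e = 0.7603,  1 + e = 1.2397
(a) rₚ = a(1 − e) = 1.901 × 10^6 m × 0.7603 = 1.44533 × 10^6 m ≈ 1.445 Mm
(b) rₐ = a(1 + e) = 1.901 × 10^6 m × 1.2397 = 2.35667 × 10^6 m ≈ 2.357 Mm

Final answer:
(a) rₚ = 1.445 Mm
(b) rₐ = 2.357 Mm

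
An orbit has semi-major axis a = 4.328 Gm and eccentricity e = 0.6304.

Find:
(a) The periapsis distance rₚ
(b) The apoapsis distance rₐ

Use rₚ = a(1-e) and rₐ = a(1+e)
a = 4.328 Gm = 4.328 × 10^9 m
e = 0.6304:  1 − e = 0.3696,  1 + e = 1.6304
(a) rₚ = a(1 − e) = 4.328 × 10^9 m × 0.3696 = 1.59963 × 10^9 m ≈ 1.6 Gm
(b) rₐ = a(1 + e) = 4.328 × 10^9 m × 1.6304 = 7.05637 × 10^9 m ≈ 7.056 Gm

Final answer:
(a) rₚ = 1.6 Gm
(b) rₐ = 7.056 Gm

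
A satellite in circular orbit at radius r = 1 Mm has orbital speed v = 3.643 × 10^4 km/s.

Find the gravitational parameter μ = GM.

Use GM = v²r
r = 1 Mm = 1 × 10^6 m
v = 3.643 × 10^4 km/s = 3.643 × 10^7 m/s
v² = 1.32714 × 10^15 m²/s²
GM = v²r = 1.32714 × 10^15 × 1 × 10^6 = 1.32714 × 10^21 m³/s²
GM ≈ 1.327 × 10^21 m³/s²

Final answer: GM = 1.327 × 10^21 m³/s²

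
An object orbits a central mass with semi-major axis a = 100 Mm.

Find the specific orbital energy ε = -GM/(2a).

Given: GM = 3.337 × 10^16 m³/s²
a = 100 Mm = 1 × 10^8 m
GM = 3.337 × 10^16 m³/s²
2a = 2 × 10^8 m
ε = −GM/(2a) = -1.6685 × 10^8 J/kg ≈ -166.8 MJ/kg

Final answer: -166.8 MJ/kg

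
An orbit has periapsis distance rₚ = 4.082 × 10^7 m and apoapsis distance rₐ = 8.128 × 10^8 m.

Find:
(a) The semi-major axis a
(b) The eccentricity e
rₚ = 4.082 × 10^7 m
rₐ = 8.128 × 10^8 m
(a) a = (rₚ + rₐ)/2 = 4.2681 × 10^8 m ≈ 4.268 × 10^8 m
(b) e = (rₐ − rₚ)/(rₐ + rₚ) = (7.7198 × 10^8) / (8.5362 × 10^8) = 0.90436

Final answer:
(a) a = 4.268 × 10^8 m
(b) e = 0.9044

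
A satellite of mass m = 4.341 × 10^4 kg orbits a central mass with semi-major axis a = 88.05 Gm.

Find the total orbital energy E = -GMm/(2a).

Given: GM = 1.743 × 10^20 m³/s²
a = 88.05 Gm = 8.805 × 10^10 m
GM = 1.743 × 10^20 m³/s²
2a = 1.761 × 10^11 m
GMm = 1.743 × 10^20 × 43410 = 7.56636 × 10^24 m³·kg/s²
E = −GMm/(2a) = -4.29663 × 10^13 J ≈ -42.97 TJ

Final answer: -42.97 TJ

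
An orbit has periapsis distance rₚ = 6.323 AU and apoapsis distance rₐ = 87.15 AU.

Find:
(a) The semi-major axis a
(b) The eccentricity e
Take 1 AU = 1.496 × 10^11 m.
rₚ = 6.323 AU = 9.45921 × 10^11 m
rₐ = 87.15 AU = 1.30376 × 10^13 m
(a) a = (rₚ + rₐ)/2 = 6.99178 × 10^12 m ≈ 46.74 AU
(b) e = (rₐ − rₚ)/(rₐ + rₚ) = (1.20917 × 10^13) / (1.39836 × 10^13) = 0.86471

Final answer:
(a) a = 46.74 AU
(b) e = 0.8647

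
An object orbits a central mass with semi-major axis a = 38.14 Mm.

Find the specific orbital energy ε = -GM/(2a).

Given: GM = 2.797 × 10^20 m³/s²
a = 38.14 Mm = 3.814 × 10^7 m
GM = 2.797 × 10^20 m³/s²
2a = 7.628 × 10^7 m
ε = −GM/(2a) = -3.66675 × 10^12 J/kg ≈ -3667 GJ/kg

Final answer: -3667 GJ/kg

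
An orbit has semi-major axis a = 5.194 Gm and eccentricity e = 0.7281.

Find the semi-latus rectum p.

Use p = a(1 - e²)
a = 5.194 Gm = 5.194 × 10^9 m
e = 0.7281,  e² = 0.53013,  1 − e² = 0.46987
p = a(1 − e²) = 5.194 × 10^9 m × 0.46987 = 2.44051 × 10^9 m ≈ 2.441 Gm

Final answer: p = 2.441 Gm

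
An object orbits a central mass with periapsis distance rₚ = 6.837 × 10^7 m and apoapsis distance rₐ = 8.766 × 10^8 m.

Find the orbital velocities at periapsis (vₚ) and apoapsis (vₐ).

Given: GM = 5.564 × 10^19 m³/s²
rₚ = 6.837 × 10^7 m
rₐ = 8.766 × 10^8 m
GM = 5.564 × 10^19 m³/s²
a = (rₚ + rₐ)/2 = 4.72485 × 10^8 m
Vis-viva: v² = GM (2/r − 1/a)
vₚ² = 5.564 × 10^19 × (2.92526 × 10^-8 − 2.11647 × 10^-9) = 1.50985 × 10^12 m²/s²
vₚ = 1.22876 × 10^6 m/s ≈ 1229 km/s
vₐ² = 5.564 × 10^19 × (2.28154 × 10^-9 − 2.11647 × 10^-9) = 9.18466 × 10^9 m²/s²
vₐ = 95836.6 m/s ≈ 95.84 km/s

Final answer: vₚ = 1229 km/s, vₐ = 95.84 km/s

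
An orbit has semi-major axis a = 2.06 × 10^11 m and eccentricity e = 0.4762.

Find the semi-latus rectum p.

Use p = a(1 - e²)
a = 2.06 × 10^11 m
e = 0.4762,  e² = 0.226766,  1 − e² = 0.773234
p = a(1 − e²) = 2.06 × 10^11 m × 0.773234 = 1.59286 × 10^11 m ≈ 1.593 × 10^11 m

Final answer: p = 1.593 × 10^11 m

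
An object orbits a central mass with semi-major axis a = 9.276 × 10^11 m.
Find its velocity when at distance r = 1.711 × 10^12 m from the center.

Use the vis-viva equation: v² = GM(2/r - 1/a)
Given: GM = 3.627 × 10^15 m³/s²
a = 9.276 × 10^11 m
r = 1.711 × 10^12 m
GM = 3.627 × 10^15 m³/s²
2/r − 1/a = 1.16891 × 10^-12 − 1.07805 × 10^-12 = 9.08562 × 10^-14 m⁻¹
v² = GM (2/r − 1/a) = 329.535 m²/s²
v = 18.1531 m/s ≈ 18.15 m/s

Final answer: 18.15 m/s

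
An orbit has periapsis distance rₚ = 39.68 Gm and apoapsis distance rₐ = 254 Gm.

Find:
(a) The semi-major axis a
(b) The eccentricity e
rₚ = 39.68 Gm = 3.968 × 10^10 m
rₐ = 254 Gm = 2.54 × 10^11 m
(a) a = (rₚ + rₐ)/2 = 1.4684 × 10^11 m ≈ 146.8 Gm
(b) e = (rₐ − rₚ)/(rₐ + rₚ) = (2.1432 × 10^11) / (2.9368 × 10^11) = 0.729774

Final answer:
(a) a = 146.8 Gm
(b) e = 0.7298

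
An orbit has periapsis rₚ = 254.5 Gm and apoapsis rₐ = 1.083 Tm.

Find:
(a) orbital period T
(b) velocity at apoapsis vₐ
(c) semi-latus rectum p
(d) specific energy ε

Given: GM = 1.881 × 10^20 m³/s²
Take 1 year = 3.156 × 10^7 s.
rₚ = 254.5 Gm = 2.545 × 10^11 m
rₐ = 1.083 Tm = 1.083 × 10^12 m
GM = 1.881 × 10^20 m³/s²
a = (rₚ + rₐ)/2 = 6.6875 × 10^11 m
e = (rₐ − rₚ)/(rₐ + rₚ) = (8.285 × 10^11) / (1.3375 × 10^12) = 0.619439
(a) a³ = 2.99083 × 10^35 m³;  T = 2π √(a³/GM) = 2π × 3.98751 × 10^7 s = 2.50542 × 10^8 s ≈ 7.939 years
(b) vₐ² = GM (2/rₐ − 1/a) = 1.881 × 10^20 × (1.84672 × 10^-12 − 1.49533 × 10^-12) = 6.60974 × 10^7 m²/s²;  vₐ = 8130.03 m/s ≈ 8.13 km/s
(c) 1 − e² = 0.616295;  p = a(1 − e²) = 6.6875 × 10^11 × 0.616295 = 4.12147 × 10^11 m ≈ 412.1 Gm
(d) 2a = 1.3375 × 10^12 m;  ε = −GM/(2a) = -1.40636 × 10^8 J/kg ≈ -140.6 MJ/kg

Final answer:
(a) orbital period T = 7.939 years
(b) velocity at apoapsis vₐ = 8.13 km/s
(c) semi-latus rectum p = 412.1 Gm
(d) specific energy ε = -140.6 MJ/kg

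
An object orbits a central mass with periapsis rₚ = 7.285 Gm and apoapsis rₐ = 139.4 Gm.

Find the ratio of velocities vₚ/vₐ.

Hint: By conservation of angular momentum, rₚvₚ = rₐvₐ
rₚ = 7.285 Gm = 7.285 × 10^9 m
rₐ = 139.4 Gm = 1.394 × 10^11 m
rₚvₚ = rₐvₐ  ⇒  vₚ/vₐ = rₐ/rₚ
vₚ/vₐ = (1.394 × 10^11) / (7.285 × 10^9) = 19.1352

Final answer: vₚ/vₐ = 19.14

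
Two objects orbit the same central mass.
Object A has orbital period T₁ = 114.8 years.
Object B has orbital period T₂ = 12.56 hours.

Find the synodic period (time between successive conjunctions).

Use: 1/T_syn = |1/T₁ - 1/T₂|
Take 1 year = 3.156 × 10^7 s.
T₁ = 114.8 years = 3.62309 × 10^9 s
T₂ = 12.56 hours = 45216 s
1/T₁ = 2.76008 × 10^-10 s⁻¹
1/T₂ = 2.21161 × 10^-5 s⁻¹
|1/T₁ − 1/T₂| = 2.21158 × 10^-5 s⁻¹
T_syn = 1 / |1/T₁ − 1/T₂| = 45216.6 s ≈ 12.56 hours

Final answer: T_syn = 12.56 hours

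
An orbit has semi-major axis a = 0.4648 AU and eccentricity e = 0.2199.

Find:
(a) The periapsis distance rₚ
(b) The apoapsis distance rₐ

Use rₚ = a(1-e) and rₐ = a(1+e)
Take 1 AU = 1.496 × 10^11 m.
a = 0.4648 AU = 6.95341 × 10^10 m
e = 0.2199:  1 − e = 0.7801,  1 + e = 1.2199
(a) rₚ = a(1 − e) = 6.95341 × 10^10 m × 0.7801 = 5.42435 × 10^10 m ≈ 0.3626 AU
(b) rₐ = a(1 + e) = 6.95341 × 10^10 m × 1.2199 = 8.48246 × 10^10 m ≈ 0.567 AU

Final answer:
(a) rₚ = 0.3626 AU
(b) rₐ = 0.567 AU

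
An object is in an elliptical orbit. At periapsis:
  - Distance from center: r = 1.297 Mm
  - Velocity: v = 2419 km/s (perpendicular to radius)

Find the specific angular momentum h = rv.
r = 1.297 Mm = 1.297 × 10^6 m
v = 2419 km/s = 2.419 × 10^6 m/s
h = rv = 1.297 × 10^6 × 2.419 × 10^6 = 3.13744 × 10^12 m²/s ≈ 3.137 × 10^12 m²/s

Final answer: h = 3.137 × 10^12 m²/s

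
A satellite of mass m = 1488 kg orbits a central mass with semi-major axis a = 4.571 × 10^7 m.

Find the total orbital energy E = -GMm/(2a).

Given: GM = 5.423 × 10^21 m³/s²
a = 4.571 × 10^7 m
GM = 5.423 × 10^21 m³/s²
2a = 9.142 × 10^7 m
GMm = 5.423 × 10^21 × 1488 = 8.06942 × 10^24 m³·kg/s²
E = −GMm/(2a) = -8.82676 × 10^16 J ≈ -88.27 PJ

Final answer: -88.27 PJ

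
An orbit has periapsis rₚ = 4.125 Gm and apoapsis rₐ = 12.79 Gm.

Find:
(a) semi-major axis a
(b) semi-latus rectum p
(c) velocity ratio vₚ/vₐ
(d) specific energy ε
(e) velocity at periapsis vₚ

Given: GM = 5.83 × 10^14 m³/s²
rₚ = 4.125 Gm = 4.125 × 10^9 m
rₐ = 12.79 Gm = 1.279 × 10^10 m
GM = 5.83 × 10^14 m³/s²
a = (rₚ + rₐ)/2 = 8.4575 × 10^9 m
e = (rₐ − rₚ)/(rₐ + rₚ) = (8.665 × 10^9) / (1.6915 × 10^10) = 0.512267
(a) a = 8.4575 × 10^9 m ≈ 8.457 Gm
(b) 1 − e² = 0.737582;  p = a(1 − e²) = 8.4575 × 10^9 × 0.737582 = 6.2381 × 10^9 m ≈ 6.238 Gm
(c) vₚ/vₐ = rₐ/rₚ (angular momentum) = (1.279 × 10^10) / (4.125 × 10^9) = 3.10061 ≈ 3.101
(d) 2a = 1.6915 × 10^10 m;  ε = −GM/(2a) = -34466.4 J/kg ≈ -34.47 kJ/kg
(e) vₚ² = GM (2/rₚ − 1/a) = 5.83 × 10^14 × (4.84848 × 10^-10 − 1.18238 × 10^-10) = 213734 m²/s²;  vₚ = 462.313 m/s ≈ 462.3 m/s

Final answer:
(a) semi-major axis a = 8.457 Gm
(b) semi-latus rectum p = 6.238 Gm
(c) velocity ratio vₚ/vₐ = 3.101
(d) specific energy ε = -34.47 kJ/kg
(e) velocity at periapsis vₚ = 462.3 m/s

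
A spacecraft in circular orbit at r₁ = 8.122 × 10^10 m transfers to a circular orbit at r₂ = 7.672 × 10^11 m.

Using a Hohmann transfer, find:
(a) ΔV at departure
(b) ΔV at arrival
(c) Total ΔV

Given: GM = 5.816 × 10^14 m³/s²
r₁ = 8.122 × 10^10 m
r₂ = 7.672 × 10^11 m
GM = 5.816 × 10^14 m³/s²
Transfer ellipse: a_t = (r₁ + r₂)/2 = 4.2421 × 10^11 m
Circular speed at r₁: v₁ = √(GM/r₁) = 84.6215 m/s
Transfer speed at r₁ (periapsis): v₁ₜ = √(GM(2/r₁ − 1/a_t)) = 113.801 m/s
(a) ΔV₁ = v₁ₜ − v₁ = 29.1791 m/s ≈ 29.18 m/s
Circular speed at r₂: v₂ = √(GM/r₂) = 27.5333 m/s
Transfer speed at r₂ (apoapsis): v₂ₜ = √(GM(2/r₂ − 1/a_t)) = 12.0476 m/s
(b) ΔV₂ = v₂ − v₂ₜ = 15.4857 m/s ≈ 15.49 m/s
(c) ΔV_total = ΔV₁ + ΔV₂ = 44.6648 m/s ≈ 44.66 m/s

Final answer:
(a) ΔV₁ = 29.18 m/s
(b) ΔV₂ = 15.49 m/s
(c) ΔV_total = 44.66 m/s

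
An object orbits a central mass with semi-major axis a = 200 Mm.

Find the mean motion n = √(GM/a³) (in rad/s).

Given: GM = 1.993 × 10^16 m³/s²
a = 200 Mm = 2 × 10^8 m
GM = 1.993 × 10^16 m³/s²
a³ = 8 × 10^24 m³
GM/a³ = (1.993 × 10^16) / (8 × 10^24) = 2.49125 × 10^-9 s⁻²
n = √(GM/a³) = 4.99124 × 10^-5 rad/s ≈ 4.991 × 10^-5 rad/s

Final answer: n = 4.991 × 10^-5 rad/s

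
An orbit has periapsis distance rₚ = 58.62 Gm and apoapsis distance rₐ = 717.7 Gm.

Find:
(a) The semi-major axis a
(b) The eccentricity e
rₚ = 58.62 Gm = 5.862 × 10^10 m
rₐ = 717.7 Gm = 7.177 × 10^11 m
(a) a = (rₚ + rₐ)/2 = 3.8816 × 10^11 m ≈ 388.2 Gm
(b) e = (rₐ − rₚ)/(rₐ + rₚ) = (6.5908 × 10^11) / (7.7632 × 10^11) = 0.84898

Final answer:
(a) a = 388.2 Gm
(b) e = 0.849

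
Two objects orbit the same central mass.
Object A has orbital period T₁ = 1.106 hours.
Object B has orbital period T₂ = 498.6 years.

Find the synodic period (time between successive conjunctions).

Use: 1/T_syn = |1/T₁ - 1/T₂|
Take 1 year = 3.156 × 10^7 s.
T₁ = 1.106 hours = 3981.6 s
T₂ = 498.6 years = 1.57358 × 10^10 s
1/T₁ = 0.000251155 s⁻¹
1/T₂ = 6.35493 × 10^-11 s⁻¹
|1/T₁ − 1/T₂| = 0.000251155 s⁻¹
T_syn = 1 / |1/T₁ − 1/T₂| = 3981.6 s ≈ 1.106 hours

Final answer: T_syn = 1.106 hours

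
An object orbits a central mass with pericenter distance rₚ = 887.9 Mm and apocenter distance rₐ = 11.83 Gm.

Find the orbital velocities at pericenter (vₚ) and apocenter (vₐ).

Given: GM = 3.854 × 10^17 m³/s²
rₚ = 887.9 Mm = 8.879 × 10^8 m
rₐ = 11.83 Gm = 1.183 × 10^10 m
GM = 3.854 × 10^17 m³/s²
a = (rₚ + rₐ)/2 = 6.35895 × 10^9 m
Vis-viva: v² = GM (2/r − 1/a)
vₚ² = 3.854 × 10^17 × (2.25251 × 10^-9 − 1.57259 × 10^-10) = 8.07508 × 10^8 m²/s²
vₚ = 28416.7 m/s ≈ 28.42 km/s
vₐ² = 3.854 × 10^17 × (1.69062 × 10^-10 − 1.57259 × 10^-10) = 4.54889 × 10^6 m²/s²
vₐ = 2132.81 m/s ≈ 2.133 km/s

Final answer: vₚ = 28.42 km/s, vₐ = 2.133 km/s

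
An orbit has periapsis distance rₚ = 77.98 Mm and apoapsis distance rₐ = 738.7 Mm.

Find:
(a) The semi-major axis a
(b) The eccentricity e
rₚ = 77.98 Mm = 7.798 × 10^7 m
rₐ = 738.7 Mm = 7.387 × 10^8 m
(a) a = (rₚ + rₐ)/2 = 4.0834 × 10^8 m ≈ 408.3 Mm
(b) e = (rₐ − rₚ)/(rₐ + rₚ) = (6.6072 × 10^8) / (8.1668 × 10^8) = 0.809032

Final answer:
(a) a = 408.3 Mm
(b) e = 0.809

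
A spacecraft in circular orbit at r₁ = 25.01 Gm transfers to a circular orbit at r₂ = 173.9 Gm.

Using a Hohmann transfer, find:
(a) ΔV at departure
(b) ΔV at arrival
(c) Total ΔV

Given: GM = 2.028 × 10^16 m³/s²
r₁ = 25.01 Gm = 2.501 × 10^10 m
r₂ = 173.9 Gm = 1.739 × 10^11 m
GM = 2.028 × 10^16 m³/s²
Transfer ellipse: a_t = (r₁ + r₂)/2 = 9.9455 × 10^10 m
Circular speed at r₁: v₁ = √(GM/r₁) = 900.486 m/s
Transfer speed at r₁ (periapsis): v₁ₜ = √(GM(2/r₁ − 1/a_t)) = 1190.73 m/s
(a) ΔV₁ = v₁ₜ − v₁ = 290.245 m/s ≈ 290.2 m/s
Circular speed at r₂: v₂ = √(GM/r₂) = 341.495 m/s
Transfer speed at r₂ (apoapsis): v₂ₜ = √(GM(2/r₂ − 1/a_t)) = 171.249 m/s
(b) ΔV₂ = v₂ − v₂ₜ = 170.246 m/s ≈ 170.2 m/s
(c) ΔV_total = ΔV₁ + ΔV₂ = 460.491 m/s ≈ 460.5 m/s

Final answer:
(a) ΔV₁ = 290.2 m/s
(b) ΔV₂ = 170.2 m/s
(c) ΔV_total = 460.5 m/s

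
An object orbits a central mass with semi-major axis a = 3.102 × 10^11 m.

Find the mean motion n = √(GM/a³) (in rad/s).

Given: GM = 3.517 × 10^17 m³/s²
a = 3.102 × 10^11 m
GM = 3.517 × 10^17 m³/s²
a³ = 2.98487 × 10^34 m³
GM/a³ = (3.517 × 10^17) / (2.98487 × 10^34) = 1.17828 × 10^-17 s⁻²
n = √(GM/a³) = 3.4326 × 10^-9 rad/s ≈ 3.433 × 10^-9 rad/s

Final answer: n = 3.433 × 10^-9 rad/s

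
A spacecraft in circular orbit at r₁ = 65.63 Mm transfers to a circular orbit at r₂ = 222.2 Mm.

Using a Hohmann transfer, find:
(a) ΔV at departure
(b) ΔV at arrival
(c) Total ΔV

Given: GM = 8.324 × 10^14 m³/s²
r₁ = 65.63 Mm = 6.563 × 10^7 m
r₂ = 222.2 Mm = 2.222 × 10^8 m
GM = 8.324 × 10^14 m³/s²
Transfer ellipse: a_t = (r₁ + r₂)/2 = 1.43915 × 10^8 m
Circular speed at r₁: v₁ = √(GM/r₁) = 3561.35 m/s
Transfer speed at r₁ (periapsis): v₁ₜ = √(GM(2/r₁ − 1/a_t)) = 4425.21 m/s
(a) ΔV₁ = v₁ₜ − v₁ = 863.858 m/s ≈ 863.9 m/s
Circular speed at r₂: v₂ = √(GM/r₂) = 1935.5 m/s
Transfer speed at r₂ (apoapsis): v₂ₜ = √(GM(2/r₂ − 1/a_t)) = 1307.05 m/s
(b) ΔV₂ = v₂ − v₂ₜ = 628.454 m/s ≈ 628.5 m/s
(c) ΔV_total = ΔV₁ + ΔV₂ = 1492.31 m/s ≈ 1.492 km/s

Final answer:
(a) ΔV₁ = 863.9 m/s
(b) ΔV₂ = 628.5 m/s
(c) ΔV_total = 1.492 km/s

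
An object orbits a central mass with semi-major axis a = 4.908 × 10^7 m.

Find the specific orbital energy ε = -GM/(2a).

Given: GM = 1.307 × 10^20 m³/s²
a = 4.908 × 10^7 m
GM = 1.307 × 10^20 m³/s²
2a = 9.816 × 10^7 m
ε = −GM/(2a) = -1.3315 × 10^12 J/kg ≈ -1331 GJ/kg

Final answer: -1331 GJ/kg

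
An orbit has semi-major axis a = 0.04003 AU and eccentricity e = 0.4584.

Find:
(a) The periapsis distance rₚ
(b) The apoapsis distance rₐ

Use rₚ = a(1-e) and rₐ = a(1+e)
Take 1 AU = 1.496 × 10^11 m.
a = 0.04003 AU = 5.98849 × 10^9 m
e = 0.4584:  1 − e = 0.5416,  1 + e = 1.4584
(a) rₚ = a(1 − e) = 5.98849 × 10^9 m × 0.5416 = 3.24337 × 10^9 m ≈ 0.02168 AU
(b) rₐ = a(1 + e) = 5.98849 × 10^9 m × 1.4584 = 8.73361 × 10^9 m ≈ 0.05838 AU

Final answer:
(a) rₚ = 0.02168 AU
(b) rₐ = 0.05838 AU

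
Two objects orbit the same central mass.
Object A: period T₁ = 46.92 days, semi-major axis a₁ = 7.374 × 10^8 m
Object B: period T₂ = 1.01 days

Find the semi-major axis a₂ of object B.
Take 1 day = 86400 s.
T₁ = 46.92 days = 4.05389 × 10^6 s
T₂ = 1.01 days = 87264 s
a₁ = 7.374 × 10^8 m
Kepler's third law: (T₂/T₁)² = (a₂/a₁)³  ⇒  a₂ = a₁ (T₂/T₁)^(2/3)
T₂/T₁ = 0.021526
(T₂/T₁)^(2/3) = 0.0773824
a₂ = 7.374 × 10^8 m × 0.0773824 = 5.70618 × 10^7 m ≈ 5.706 × 10^7 m

Final answer: a₂ = 5.706 × 10^7 m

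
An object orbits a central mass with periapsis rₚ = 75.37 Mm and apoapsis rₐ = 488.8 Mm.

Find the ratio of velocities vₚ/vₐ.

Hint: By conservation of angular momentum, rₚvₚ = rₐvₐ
rₚ = 75.37 Mm = 7.537 × 10^7 m
rₐ = 488.8 Mm = 4.888 × 10^8 m
rₚvₚ = rₐvₐ  ⇒  vₚ/vₐ = rₐ/rₚ
vₚ/vₐ = (4.888 × 10^8) / (7.537 × 10^7) = 6.48534

Final answer: vₚ/vₐ = 6.485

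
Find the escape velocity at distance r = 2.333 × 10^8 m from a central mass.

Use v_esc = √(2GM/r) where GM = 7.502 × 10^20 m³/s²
r = 2.333 × 10^8 m
GM = 7.502 × 10^20 m³/s²
2GM/r = 2 × (7.502 × 10^20) / (2.333 × 10^8) = 6.4312 × 10^12 m²/s²
v_esc = √(2GM/r) = 2.53598 × 10^6 m/s ≈ 2536 km/s

Final answer: 2536 km/s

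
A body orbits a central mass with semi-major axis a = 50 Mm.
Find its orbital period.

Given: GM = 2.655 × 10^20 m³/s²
a = 50 Mm = 5 × 10^7 m
GM = 2.655 × 10^20 m³/s²
a³ = 1.25 × 10^23 m³
T = 2π √(a³/GM) = 2π √((1.25 × 10^23) / (2.655 × 10^20)) = 2π × 21.6982 s
T = 136.334 s ≈ 2.272 minutes

Final answer: 2.272 minutes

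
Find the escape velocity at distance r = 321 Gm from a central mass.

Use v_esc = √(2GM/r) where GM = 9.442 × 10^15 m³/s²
r = 321 Gm = 3.21 × 10^11 m
GM = 9.442 × 10^15 m³/s²
2GM/r = 2 × (9.442 × 10^15) / (3.21 × 10^11) = 58828.7 m²/s²
v_esc = √(2GM/r) = 242.546 m/s ≈ 242.5 m/s

Final answer: 242.5 m/s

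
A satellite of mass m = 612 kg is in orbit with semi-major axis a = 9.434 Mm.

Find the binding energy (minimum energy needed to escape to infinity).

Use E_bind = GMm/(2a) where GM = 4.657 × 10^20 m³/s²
a = 9.434 Mm = 9.434 × 10^6 m
GM = 4.657 × 10^20 m³/s²
m = 612 kg
GMm = 4.657 × 10^20 × 612 = 2.85008 × 10^23 m³·kg/s²
2a = 1.8868 × 10^7 m
E_bind = GMm/(2a) = 1.51054 × 10^16 J ≈ 15.11 PJ

Final answer: 15.11 PJ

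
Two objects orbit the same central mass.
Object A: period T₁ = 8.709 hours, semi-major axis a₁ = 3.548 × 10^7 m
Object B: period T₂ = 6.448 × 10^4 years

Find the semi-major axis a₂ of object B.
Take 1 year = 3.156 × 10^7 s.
T₁ = 8.709 hours = 31352.4 s
T₂ = 6.448 × 10^4 years = 2.03499 × 10^12 s
a₁ = 3.548 × 10^7 m
Kepler's third law: (T₂/T₁)² = (a₂/a₁)³  ⇒  a₂ = a₁ (T₂/T₁)^(2/3)
T₂/T₁ = 6.4907 × 10^7
(T₂/T₁)^(2/3) = 161508
a₂ = 3.548 × 10^7 m × 161508 = 5.73031 × 10^12 m ≈ 5.73 × 10^12 m

Final answer: a₂ = 5.73 × 10^12 m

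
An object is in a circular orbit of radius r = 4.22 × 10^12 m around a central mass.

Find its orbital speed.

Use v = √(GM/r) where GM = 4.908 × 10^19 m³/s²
r = 4.22 × 10^12 m
GM = 4.908 × 10^19 m³/s²
GM/r = (4.908 × 10^19) / (4.22 × 10^12) = 1.16303 × 10^7 m²/s²
v = √(GM/r) = 3410.33 m/s ≈ 3.41 km/s

Final answer: 3.41 km/s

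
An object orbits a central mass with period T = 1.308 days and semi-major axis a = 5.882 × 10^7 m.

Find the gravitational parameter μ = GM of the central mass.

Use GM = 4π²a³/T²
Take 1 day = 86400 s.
T = 1.308 days = 113011 s
a = 5.882 × 10^7 m
a³ = 2.03505 × 10^23 m³
T² = 1.27715 × 10^10 s²
GM = 4π² × (2.03505 × 10^23) / (1.27715 × 10^10) = 6.2906 × 10^14 m³/s²
GM ≈ 6.291 × 10^14 m³/s²

Final answer: GM = 6.291 × 10^14 m³/s²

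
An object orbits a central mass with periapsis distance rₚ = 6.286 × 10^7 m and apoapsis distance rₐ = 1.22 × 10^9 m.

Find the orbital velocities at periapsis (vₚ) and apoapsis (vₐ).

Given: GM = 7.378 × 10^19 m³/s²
rₚ = 6.286 × 10^7 m
rₐ = 1.22 × 10^9 m
GM = 7.378 × 10^19 m³/s²
a = (rₚ + rₐ)/2 = 6.4143 × 10^8 m
Vis-viva: v² = GM (2/r − 1/a)
vₚ² = 7.378 × 10^19 × (3.18167 × 10^-8 − 1.55902 × 10^-9) = 2.23241 × 10^12 m²/s²
vₚ = 1.49413 × 10^6 m/s ≈ 1494 km/s
vₐ² = 7.378 × 10^19 × (1.63934 × 10^-9 − 1.55902 × 10^-9) = 5.92658 × 10^9 m²/s²
vₐ = 76984.3 m/s ≈ 76.98 km/s

Final answer: vₚ = 1494 km/s, vₐ = 76.98 km/s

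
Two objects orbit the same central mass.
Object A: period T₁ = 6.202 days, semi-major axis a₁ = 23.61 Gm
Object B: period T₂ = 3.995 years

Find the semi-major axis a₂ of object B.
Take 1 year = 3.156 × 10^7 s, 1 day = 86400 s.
T₁ = 6.202 days = 535853 s
T₂ = 3.995 years = 1.26082 × 10^8 s
a₁ = 23.61 Gm = 2.361 × 10^10 m
Kepler's third law: (T₂/T₁)² = (a₂/a₁)³  ⇒  a₂ = a₁ (T₂/T₁)^(2/3)
T₂/T₁ = 235.293
(T₂/T₁)^(2/3) = 38.1129
a₂ = 2.361 × 10^10 m × 38.1129 = 8.99846 × 10^11 m ≈ 899.8 Gm

Final answer: a₂ = 899.8 Gm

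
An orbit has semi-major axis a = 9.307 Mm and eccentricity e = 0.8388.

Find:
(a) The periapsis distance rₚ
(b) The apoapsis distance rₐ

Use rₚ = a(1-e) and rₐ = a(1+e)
a = 9.307 Mm = 9.307 × 10^6 m
e = 0.8388:  1 − e = 0.1612,  1 + e = 1.8388
(a) rₚ = a(1 − e) = 9.307 × 10^6 m × 0.1612 = 1.50029 × 10^6 m ≈ 1.5 Mm
(b) rₐ = a(1 + e) = 9.307 × 10^6 m × 1.8388 = 1.71137 × 10^7 m ≈ 17.11 Mm

Final answer:
(a) rₚ = 1.5 Mm
(b) rₐ = 17.11 Mm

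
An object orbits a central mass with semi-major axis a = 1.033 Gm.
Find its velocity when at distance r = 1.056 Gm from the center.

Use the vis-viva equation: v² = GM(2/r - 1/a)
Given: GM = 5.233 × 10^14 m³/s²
a = 1.033 Gm = 1.033 × 10^9 m
r = 1.056 Gm = 1.056 × 10^9 m
GM = 5.233 × 10^14 m³/s²
2/r − 1/a = 1.89394 × 10^-9 − 9.68054 × 10^-10 = 9.25885 × 10^-10 m⁻¹
v² = GM (2/r − 1/a) = 484516 m²/s²
v = 696.072 m/s ≈ 696.1 m/s

Final answer: 696.1 m/s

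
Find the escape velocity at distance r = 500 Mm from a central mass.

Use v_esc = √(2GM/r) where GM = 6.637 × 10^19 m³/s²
r = 500 Mm = 5 × 10^8 m
GM = 6.637 × 10^19 m³/s²
2GM/r = 2 × (6.637 × 10^19) / (5 × 10^8) = 2.6548 × 10^11 m²/s²
v_esc = √(2GM/r) = 515248 m/s ≈ 515.2 km/s

Final answer: 515.2 km/s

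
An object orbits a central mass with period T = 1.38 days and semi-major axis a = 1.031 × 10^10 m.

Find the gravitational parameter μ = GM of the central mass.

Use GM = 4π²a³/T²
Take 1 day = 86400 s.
T = 1.38 days = 119232 s
a = 1.031 × 10^10 m
a³ = 1.09591 × 10^30 m³
T² = 1.42163 × 10^10 s²
GM = 4π² × (1.09591 × 10^30) / (1.42163 × 10^10) = 3.04334 × 10^21 m³/s²
GM ≈ 3.043 × 10^21 m³/s²

Final answer: GM = 3.043 × 10^21 m³/s²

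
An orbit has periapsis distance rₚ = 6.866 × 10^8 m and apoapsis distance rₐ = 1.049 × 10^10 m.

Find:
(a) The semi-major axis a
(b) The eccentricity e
rₚ = 6.866 × 10^8 m
rₐ = 1.049 × 10^10 m
(a) a = (rₚ + rₐ)/2 = 5.5883 × 10^9 m ≈ 5.588 × 10^9 m
(b) e = (rₐ − rₚ)/(rₐ + rₚ) = (9.8034 × 10^9) / (1.11766 × 10^10) = 0.877136

Final answer:
(a) a = 5.588 × 10^9 m
(b) e = 0.8771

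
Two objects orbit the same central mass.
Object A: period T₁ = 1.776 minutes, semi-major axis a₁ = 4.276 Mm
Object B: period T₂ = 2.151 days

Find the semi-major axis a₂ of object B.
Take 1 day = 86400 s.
T₁ = 1.776 minutes = 106.56 s
T₂ = 2.151 days = 185846 s
a₁ = 4.276 Mm = 4.276 × 10^6 m
Kepler's third law: (T₂/T₁)² = (a₂/a₁)³  ⇒  a₂ = a₁ (T₂/T₁)^(2/3)
T₂/T₁ = 1744.05
(T₂/T₁)^(2/3) = 144.891
a₂ = 4.276 × 10^6 m × 144.891 = 6.19552 × 10^8 m ≈ 619.6 Mm

Final answer: a₂ = 619.6 Mm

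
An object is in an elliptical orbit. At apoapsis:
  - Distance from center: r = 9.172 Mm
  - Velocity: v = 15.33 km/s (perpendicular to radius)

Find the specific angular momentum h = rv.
r = 9.172 Mm = 9.172 × 10^6 m
v = 15.33 km/s = 15330 m/s
h = rv = 9.172 × 10^6 × 15330 = 1.40607 × 10^11 m²/s ≈ 1.406 × 10^11 m²/s

Final answer: h = 1.406 × 10^11 m²/s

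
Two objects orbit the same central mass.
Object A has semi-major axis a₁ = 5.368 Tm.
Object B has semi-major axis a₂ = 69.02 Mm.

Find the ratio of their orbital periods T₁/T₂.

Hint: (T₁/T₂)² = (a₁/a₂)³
a₁ = 5.368 Tm = 5.368 × 10^12 m
a₂ = 69.02 Mm = 6.902 × 10^7 m
a₁/a₂ = 77774.6
T₁/T₂ = (a₁/a₂)^(3/2) = (77774.6)^1.5 = 2.16898 × 10^7

Final answer: T₁/T₂ = 2.169 × 10^7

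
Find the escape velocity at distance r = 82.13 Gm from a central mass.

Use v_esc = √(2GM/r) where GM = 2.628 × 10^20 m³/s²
r = 82.13 Gm = 8.213 × 10^10 m
GM = 2.628 × 10^20 m³/s²
2GM/r = 2 × (2.628 × 10^20) / (8.213 × 10^10) = 6.39961 × 10^9 m²/s²
v_esc = √(2GM/r) = 79997.6 m/s ≈ 80 km/s

Final answer: 80 km/s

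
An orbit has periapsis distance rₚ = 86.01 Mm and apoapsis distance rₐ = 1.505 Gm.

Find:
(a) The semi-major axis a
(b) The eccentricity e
rₚ = 86.01 Mm = 8.601 × 10^7 m
rₐ = 1.505 Gm = 1.505 × 10^9 m
(a) a = (rₚ + rₐ)/2 = 7.95505 × 10^8 m ≈ 795.5 Mm
(b) e = (rₐ − rₚ)/(rₐ + rₚ) = (1.41899 × 10^9) / (1.59101 × 10^9) = 0.89188

Final answer:
(a) a = 795.5 Mm
(b) e = 0.8919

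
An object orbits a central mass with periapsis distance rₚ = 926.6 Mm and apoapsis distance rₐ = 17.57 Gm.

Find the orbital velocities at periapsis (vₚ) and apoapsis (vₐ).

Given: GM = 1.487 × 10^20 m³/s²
rₚ = 926.6 Mm = 9.266 × 10^8 m
rₐ = 17.57 Gm = 1.757 × 10^10 m
GM = 1.487 × 10^20 m³/s²
a = (rₚ + rₐ)/2 = 9.2483 × 10^9 m
Vis-viva: v² = GM (2/r − 1/a)
vₚ² = 1.487 × 10^20 × (2.15843 × 10^-9 − 1.08128 × 10^-10) = 3.0488 × 10^11 m²/s²
vₚ = 552159 m/s ≈ 552.2 km/s
vₐ² = 1.487 × 10^20 × (1.1383 × 10^-10 − 1.08128 × 10^-10) = 8.47949 × 10^8 m²/s²
vₐ = 29119.6 m/s ≈ 29.12 km/s

Final answer: vₚ = 552.2 km/s, vₐ = 29.12 km/s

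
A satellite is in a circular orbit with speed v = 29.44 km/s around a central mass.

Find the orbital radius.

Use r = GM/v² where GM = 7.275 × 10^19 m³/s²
v = 29.44 km/s = 29440 m/s
GM = 7.275 × 10^19 m³/s²
v² = 8.66714 × 10^8 m²/s²
r = GM/v² = (7.275 × 10^19) / (8.66714 × 10^8) = 8.39378 × 10^10 m ≈ 83.94 Gm

Final answer: 83.94 Gm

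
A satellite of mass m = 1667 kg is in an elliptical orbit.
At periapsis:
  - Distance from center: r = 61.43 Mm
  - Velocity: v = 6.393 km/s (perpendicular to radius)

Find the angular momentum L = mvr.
r = 61.43 Mm = 6.143 × 10^7 m
v = 6.393 km/s = 6393 m/s
vr = 6393 × 6.143 × 10^7 = 3.92722 × 10^11 m²/s
L = m × vr = 1667 × 3.92722 × 10^11 = 6.54668 × 10^14 kg·m²/s ≈ 6.547 × 10^14 kg·m²/s

Final answer: L = 6.547 × 10^14 kg·m²/s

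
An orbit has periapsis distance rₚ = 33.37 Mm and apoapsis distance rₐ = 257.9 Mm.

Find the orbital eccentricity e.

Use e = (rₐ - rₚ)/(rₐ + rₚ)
rₚ = 33.37 Mm = 3.337 × 10^7 m
rₐ = 257.9 Mm = 2.579 × 10^8 m
rₐ − rₚ = 2.2453 × 10^8 m
rₐ + rₚ = 2.9127 × 10^8 m
e = (rₐ − rₚ)/(rₐ + rₚ) = 0.770866

Final answer: e = 0.7709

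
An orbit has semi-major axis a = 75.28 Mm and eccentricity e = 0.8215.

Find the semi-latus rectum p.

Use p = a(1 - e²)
a = 75.28 Mm = 7.528 × 10^7 m
e = 0.8215,  e² = 0.674862,  1 − e² = 0.325138
p = a(1 − e²) = 7.528 × 10^7 m × 0.325138 = 2.44764 × 10^7 m ≈ 24.48 Mm

Final answer: p = 24.48 Mm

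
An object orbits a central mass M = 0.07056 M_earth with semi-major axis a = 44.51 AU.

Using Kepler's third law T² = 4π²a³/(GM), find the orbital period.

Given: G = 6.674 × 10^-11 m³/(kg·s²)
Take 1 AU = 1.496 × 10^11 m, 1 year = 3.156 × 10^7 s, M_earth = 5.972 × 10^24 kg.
M = 0.07056 M_earth = 4.21384 × 10^23 kg
GM = G × M = 6.674 × 10^-11 × 4.21384 × 10^23 = 2.81232 × 10^13 m³/s²
a = 44.51 AU = 6.6587 × 10^12 m
a³ = 2.95235 × 10^38 m³
T = 2π √(a³/GM) = 2π √((2.95235 × 10^38) / (2.81232 × 10^13)) = 2π × 3.24005 × 10^12 s
T = 2.03578 × 10^13 s ≈ 6.451 × 10^5 years

Final answer: 6.451 × 10^5 years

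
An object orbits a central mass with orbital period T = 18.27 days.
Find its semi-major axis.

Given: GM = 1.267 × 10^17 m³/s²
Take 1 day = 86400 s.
T = 18.27 days = 1.57853 × 10^6 s
GM = 1.267 × 10^17 m³/s²
Kepler's third law: a³ = GM T² / (4π²)
T² = 2.49175 × 10^12 s²
a³ = (1.267 × 10^17) × (2.49175 × 10^12) / (4π²) = 7.9969 × 10^27 m³
a = (a³)^(1/3) = 1.99974 × 10^9 m ≈ 2 Gm

Final answer: 2 Gm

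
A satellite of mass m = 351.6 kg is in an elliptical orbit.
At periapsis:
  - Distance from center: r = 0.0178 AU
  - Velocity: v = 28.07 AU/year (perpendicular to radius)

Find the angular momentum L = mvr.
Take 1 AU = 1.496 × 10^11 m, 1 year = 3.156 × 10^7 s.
r = 0.0178 AU = 2.66288 × 10^9 m
v = 28.07 AU/year = 133057 m/s
vr = 133057 × 2.66288 × 10^9 = 3.54314 × 10^14 m²/s
L = m × vr = 351.6 × 3.54314 × 10^14 = 1.24577 × 10^17 kg·m²/s ≈ 1.246 × 10^17 kg·m²/s

Final answer: L = 1.246 × 10^17 kg·m²/s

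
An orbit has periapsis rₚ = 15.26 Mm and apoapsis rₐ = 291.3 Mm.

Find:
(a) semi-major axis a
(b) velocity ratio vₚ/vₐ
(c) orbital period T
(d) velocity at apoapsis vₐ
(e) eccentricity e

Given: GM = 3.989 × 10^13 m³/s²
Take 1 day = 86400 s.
rₚ = 15.26 Mm = 1.526 × 10^7 m
rₐ = 291.3 Mm = 2.913 × 10^8 m
GM = 3.989 × 10^13 m³/s²
a = (rₚ + rₐ)/2 = 1.5328 × 10^8 m
e = (rₐ − rₚ)/(rₐ + rₚ) = (2.7604 × 10^8) / (3.0656 × 10^8) = 0.900444
(a) a = 1.5328 × 10^8 m ≈ 153.3 Mm
(b) vₚ/vₐ = rₐ/rₚ (angular momentum) = (2.913 × 10^8) / (1.526 × 10^7) = 19.0891 ≈ 19.09
(c) a³ = 3.60128 × 10^24 m³;  T = 2π √(a³/GM) = 2π × 300467 s = 1.88789 × 10^6 s ≈ 21.85 days
(d) vₐ² = GM (2/rₐ − 1/a) = 3.989 × 10^13 × (6.86577 × 10^-9 − 6.52401 × 10^-9) = 13633 m²/s²;  vₐ = 116.761 m/s ≈ 116.8 m/s
(e) e = 0.900444 ≈ 0.9004

Final answer:
(a) semi-major axis a = 153.3 Mm
(b) velocity ratio vₚ/vₐ = 19.09
(c) orbital period T = 21.85 days
(d) velocity at apoapsis vₐ = 116.8 m/s
(e) eccentricity e = 0.9004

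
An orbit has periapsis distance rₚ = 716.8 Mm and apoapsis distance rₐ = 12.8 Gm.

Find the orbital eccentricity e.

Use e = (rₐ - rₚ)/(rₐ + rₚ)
rₚ = 716.8 Mm = 7.168 × 10^8 m
rₐ = 12.8 Gm = 1.28 × 10^10 m
rₐ − rₚ = 1.20832 × 10^10 m
rₐ + rₚ = 1.35168 × 10^10 m
e = (rₐ − rₚ)/(rₐ + rₚ) = 0.893939

Final answer: e = 0.8939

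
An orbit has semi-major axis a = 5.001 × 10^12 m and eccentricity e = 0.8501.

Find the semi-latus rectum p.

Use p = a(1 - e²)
a = 5.001 × 10^12 m
e = 0.8501,  e² = 0.72267,  1 − e² = 0.27733
p = a(1 − e²) = 5.001 × 10^12 m × 0.27733 = 1.38693 × 10^12 m ≈ 1.387 × 10^12 m

Final answer: p = 1.387 × 10^12 m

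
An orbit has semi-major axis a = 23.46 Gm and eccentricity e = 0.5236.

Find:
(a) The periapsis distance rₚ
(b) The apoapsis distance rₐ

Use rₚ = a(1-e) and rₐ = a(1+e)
a = 23.46 Gm = 2.346 × 10^10 m
e = 0.5236:  1 − e = 0.4764,  1 + e = 1.5236
(a) rₚ = a(1 − e) = 2.346 × 10^10 m × 0.4764 = 1.11763 × 10^10 m ≈ 11.18 Gm
(b) rₐ = a(1 + e) = 2.346 × 10^10 m × 1.5236 = 3.57437 × 10^10 m ≈ 35.74 Gm

Final answer:
(a) rₚ = 11.18 Gm
(b) rₐ = 35.74 Gm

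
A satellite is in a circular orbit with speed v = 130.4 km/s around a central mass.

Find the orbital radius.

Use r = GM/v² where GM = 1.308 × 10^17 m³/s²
v = 130.4 km/s = 130400 m/s
GM = 1.308 × 10^17 m³/s²
v² = 1.70042 × 10^10 m²/s²
r = GM/v² = (1.308 × 10^17) / (1.70042 × 10^10) = 7.69224 × 10^6 m ≈ 7.692 Mm

Final answer: 7.692 Mm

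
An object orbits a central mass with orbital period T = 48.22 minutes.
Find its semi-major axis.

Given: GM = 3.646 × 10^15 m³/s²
T = 48.22 minutes = 2893.2 s
GM = 3.646 × 10^15 m³/s²
Kepler's third law: a³ = GM T² / (4π²)
T² = 8.37061 × 10^6 s²
a³ = (3.646 × 10^15) × (8.37061 × 10^6) / (4π²) = 7.73061 × 10^20 m³
a = (a³)^(1/3) = 9.17779 × 10^6 m ≈ 9.178 Mm

Final answer: 9.178 Mm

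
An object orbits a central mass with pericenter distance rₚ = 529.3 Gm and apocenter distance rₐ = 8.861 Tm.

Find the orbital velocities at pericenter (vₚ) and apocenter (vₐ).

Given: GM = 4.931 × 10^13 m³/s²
rₚ = 529.3 Gm = 5.293 × 10^11 m
rₐ = 8.861 Tm = 8.861 × 10^12 m
GM = 4.931 × 10^13 m³/s²
a = (rₚ + rₐ)/2 = 4.69515 × 10^12 m
Vis-viva: v² = GM (2/r − 1/a)
vₚ² = 4.931 × 10^13 × (3.77858 × 10^-12 − 2.12986 × 10^-13) = 175.819 m²/s²
vₚ = 13.2597 m/s ≈ 13.26 m/s
vₐ² = 4.931 × 10^13 × (2.25708 × 10^-13 − 2.12986 × 10^-13) = 0.627342 m²/s²
vₐ = 0.79205 m/s ≈ 0.792 m/s

Final answer: vₚ = 13.26 m/s, vₐ = 0.792 m/s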